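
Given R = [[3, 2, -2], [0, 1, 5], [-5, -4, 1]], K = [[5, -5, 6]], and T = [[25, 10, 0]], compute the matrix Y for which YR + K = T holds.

YR = T − K = [[20, 15, -6]].
R is on the right of Y, so right-multiply by R⁻¹: Y = (T − K)R⁻¹.
det R = 3, so R⁻¹ = [[7, 2, 4], [-25/3, -7/3, -5], [5/3, 2/3, 1]].
Y = (T − K)R⁻¹ = [[5, 1, -1]].

Y = [[5, 1, -1]]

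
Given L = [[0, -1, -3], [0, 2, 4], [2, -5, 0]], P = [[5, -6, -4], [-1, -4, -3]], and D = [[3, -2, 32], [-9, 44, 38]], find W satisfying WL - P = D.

WL = D + P = [[8, -8, 28], [-10, 40, 35]].
Right-multiplying both sides by L⁻¹ gives W = (D + P)L⁻¹.
det L = 4; the adjugate gives L⁻¹ = [[5, 15/4, 1/2], [2, 3/2, 0], [-1, -1/2, 0]].
W = (D + P)L⁻¹ = [[-4, 4, 4], [-5, 5, -5]].

W = [[-4, 4, 4], [-5, 5, -5]]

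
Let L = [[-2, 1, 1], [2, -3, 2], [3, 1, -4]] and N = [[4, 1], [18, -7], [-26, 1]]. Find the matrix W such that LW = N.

Left-multiplying both sides by L⁻¹ gives W = L⁻¹N.
L has determinant 5; L⁻¹ = [[2, 1, 1], [14/5, 1, 6/5], [11/5, 1, 4/5]].
W = L⁻¹N = [[2, 1, 1], [14/5, 1, 6/5], [11/5, 1, 4/5]] · [[4, 1], [18, -7], [-26, 1]] = [[0, -4], [-2, -3], [6, -4]].

W = [[0, -4], [-2, -3], [6, -4]]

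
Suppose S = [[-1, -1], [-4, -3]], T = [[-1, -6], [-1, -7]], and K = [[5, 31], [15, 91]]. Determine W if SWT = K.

W = [[2, -2], [2, 3]]

Isolating W: multiply by S⁻¹ from the left and T⁻¹ from the right, so W = S⁻¹KT⁻¹.
det S = -1; the adjugate gives S⁻¹ = [[3, -1], [-4, 1]].
det T = 1; the adjugate gives T⁻¹ = [[-7, 6], [1, -1]].
S⁻¹K = [[0, 2], [-5, -33]].
W = (S⁻¹K)T⁻¹ = [[2, -2], [2, 3]].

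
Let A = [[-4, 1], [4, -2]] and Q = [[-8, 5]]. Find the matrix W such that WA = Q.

Since A sits to the right of W, W = QA⁻¹.
det A = 4; the adjugate gives A⁻¹ = [[-1/2, -1/4], [-1, -1]].
W = QA⁻¹ = [[-8, 5]] · [[-1/2, -1/4], [-1, -1]] = [[-1, -3]].

W = [[-1, -3]]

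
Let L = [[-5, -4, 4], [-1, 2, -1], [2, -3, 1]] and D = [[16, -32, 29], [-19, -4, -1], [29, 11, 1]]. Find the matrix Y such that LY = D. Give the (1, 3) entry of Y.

-5

Left-multiplying both sides by L⁻¹ gives Y = L⁻¹D.
L has determinant 5; L⁻¹ = [[-1/5, -8/5, -4/5], [-1/5, -13/5, -9/5], [-1/5, -23/5, -14/5]].
Y = L⁻¹D = [[-1/5, -8/5, -4/5], [-1/5, -13/5, -9/5], [-1/5, -23/5, -14/5]] · [[16, -32, 29], [-19, -4, -1], [29, 11, 1]] = [[4, 4, -5], [-6, -3, -5], [3, -6, -4]].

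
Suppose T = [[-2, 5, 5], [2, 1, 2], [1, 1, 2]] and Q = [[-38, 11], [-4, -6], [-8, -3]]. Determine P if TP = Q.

P = [[4, -3], [0, 2], [-6, -1]]

T is on the left of P, so left-multiply by T⁻¹: P = T⁻¹Q.
T has determinant -5; T⁻¹ = [[0, 1, -1], [2/5, 9/5, -14/5], [-1/5, -7/5, 12/5]].
P = T⁻¹Q = [[0, 1, -1], [2/5, 9/5, -14/5], [-1/5, -7/5, 12/5]] · [[-38, 11], [-4, -6], [-8, -3]] = [[4, -3], [0, 2], [-6, -1]].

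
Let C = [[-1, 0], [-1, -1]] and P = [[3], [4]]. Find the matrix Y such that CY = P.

Left-multiplying both sides by C⁻¹ gives Y = C⁻¹P.
det C = 1, so C⁻¹ = [[-1, 0], [1, -1]].
Y = C⁻¹P = [[-1, 0], [1, -1]] · [[3], [4]] = [[-3], [-1]].

Y = [[-3], [-1]]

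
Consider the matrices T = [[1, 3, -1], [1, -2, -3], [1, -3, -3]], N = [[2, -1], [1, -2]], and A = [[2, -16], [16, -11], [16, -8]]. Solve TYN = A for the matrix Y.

Y = T⁻¹AN⁻¹ (apply T⁻¹ on the left and N⁻¹ on the right).
T has determinant -2; T⁻¹ = [[3/2, -6, 11/2], [0, 1, -1], [1/2, -3, 5/2]].
N has determinant -3; N⁻¹ = [[2/3, -1/3], [1/3, -2/3]].
T⁻¹A = [[-5, -2], [0, -3], [-7, 5]].
Y = (T⁻¹A)N⁻¹ = [[-4, 3], [-1, 2], [-3, -1]].

Y = [[-4, 3], [-1, 2], [-3, -1]]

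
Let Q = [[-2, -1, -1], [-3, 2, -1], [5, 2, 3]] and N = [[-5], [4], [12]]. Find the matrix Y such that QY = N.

Since Q multiplies Y on the left, Y = Q⁻¹N.
det Q = -4, so Q⁻¹ = [[-2, -1/4, -3/4], [-1, 1/4, -1/4], [4, 1/4, 7/4]].
Y = Q⁻¹N = [[-2, -1/4, -3/4], [-1, 1/4, -1/4], [4, 1/4, 7/4]] · [[-5], [4], [12]] = [[0], [3], [2]].

Y = [[0], [3], [2]]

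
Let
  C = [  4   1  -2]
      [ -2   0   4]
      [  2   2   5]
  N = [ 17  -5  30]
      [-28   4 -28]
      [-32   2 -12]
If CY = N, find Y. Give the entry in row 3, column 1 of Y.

Since C multiplies Y on the left, Y = C⁻¹N.
det C = -6; the adjugate gives C⁻¹ = [[4/3, 3/2, -2/3], [-3, -4, 2], [2/3, 1, -1/3]].
Y = C⁻¹N = [[4/3, 3/2, -2/3], [-3, -4, 2], [2/3, 1, -1/3]] · [[17, -5, 30], [-28, 4, -28], [-32, 2, -12]] = [[2, -2, 6], [-3, 3, -2], [-6, 0, -4]].

-6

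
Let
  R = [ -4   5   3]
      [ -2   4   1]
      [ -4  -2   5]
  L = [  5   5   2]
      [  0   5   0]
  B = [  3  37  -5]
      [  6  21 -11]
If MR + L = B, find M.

M = [[4, 1, -4], [4, -3, -4]]

MR = B − L = [[-2, 32, -7], [6, 16, -11]].
Since R sits to the right of M, M = (B − L)R⁻¹.
det R = 2, so R⁻¹ = [[11, -31/2, -7/2], [3, -4, -1], [10, -14, -3]].
M = (B − L)R⁻¹ = [[4, 1, -4], [4, -3, -4]].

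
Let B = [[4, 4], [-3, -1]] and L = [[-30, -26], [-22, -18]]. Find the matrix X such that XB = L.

X = [[-6, 2], [-4, 2]]

Right-multiplying both sides by B⁻¹ gives X = LB⁻¹.
det B = 8; the adjugate gives B⁻¹ = [[-1/8, -1/2], [3/8, 1/2]].
X = LB⁻¹ = [[-30, -26], [-22, -18]] · [[-1/8, -1/2], [3/8, 1/2]] = [[-6, 2], [-4, 2]].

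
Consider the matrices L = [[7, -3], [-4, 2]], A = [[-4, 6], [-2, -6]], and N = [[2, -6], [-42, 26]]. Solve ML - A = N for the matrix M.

M = [[-2, -3], [-4, 4]]

ML = N + A = [[-2, 0], [-44, 20]].
Right-multiplying both sides by L⁻¹ gives M = (N + A)L⁻¹.
L has determinant 2; L⁻¹ = [[1, 3/2], [2, 7/2]].
M = (N + A)L⁻¹ = [[-2, -3], [-4, 4]].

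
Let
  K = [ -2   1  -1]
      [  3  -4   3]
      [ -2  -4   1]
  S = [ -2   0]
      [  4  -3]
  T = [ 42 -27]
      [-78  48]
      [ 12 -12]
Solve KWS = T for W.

W = K⁻¹TS⁻¹ (apply K⁻¹ on the left and S⁻¹ on the right).
det K = -5; the adjugate gives K⁻¹ = [[-8/5, -3/5, 1/5], [9/5, 4/5, -3/5], [4, 2, -1]].
S has determinant 6; S⁻¹ = [[-1/2, 0], [-2/3, -1/3]].
K⁻¹T = [[-18, 12], [6, -3], [0, 0]].
W = (K⁻¹T)S⁻¹ = [[1, -4], [-1, 1], [0, 0]].

W = [[1, -4], [-1, 1], [0, 0]]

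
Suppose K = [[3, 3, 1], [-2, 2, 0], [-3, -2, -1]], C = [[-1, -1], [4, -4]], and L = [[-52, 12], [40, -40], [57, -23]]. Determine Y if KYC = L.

Y = [[3, -3], [3, 2], [2, -5]]

Y = K⁻¹LC⁻¹ (apply K⁻¹ on the left and C⁻¹ on the right).
det K = -2, so K⁻¹ = [[1, -1/2, 1], [1, 0, 1], [-5, 3/2, -6]].
det C = 8, so C⁻¹ = [[-1/2, 1/8], [-1/2, -1/8]].
K⁻¹L = [[-15, 9], [5, -11], [-22, 18]].
Y = (K⁻¹L)C⁻¹ = [[3, -3], [3, 2], [2, -5]].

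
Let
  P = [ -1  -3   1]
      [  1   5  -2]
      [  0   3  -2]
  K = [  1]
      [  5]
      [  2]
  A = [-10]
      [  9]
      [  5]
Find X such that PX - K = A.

PX = A + K = [[-9], [14], [7]].
Left-multiplying both sides by P⁻¹ gives X = P⁻¹(A + K).
P has determinant 1; P⁻¹ = [[-4, -3, 1], [2, 2, -1], [3, 3, -2]].
X = P⁻¹(A + K) = [[1], [3], [1]].

X = [[1], [3], [1]]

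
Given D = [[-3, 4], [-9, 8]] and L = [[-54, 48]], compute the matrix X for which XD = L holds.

X = [[0, 6]]

D is on the right of X, so right-multiply by D⁻¹: X = LD⁻¹.
D has determinant 12; D⁻¹ = [[2/3, -1/3], [3/4, -1/4]].
X = LD⁻¹ = [[-54, 48]] · [[2/3, -1/3], [3/4, -1/4]] = [[0, 6]].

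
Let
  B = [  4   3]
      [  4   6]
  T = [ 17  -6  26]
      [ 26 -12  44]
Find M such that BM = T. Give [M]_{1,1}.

Since B multiplies M on the left, M = B⁻¹T.
det B = 12, so B⁻¹ = [[1/2, -1/4], [-1/3, 1/3]].
M = B⁻¹T = [[1/2, -1/4], [-1/3, 1/3]] · [[17, -6, 26], [26, -12, 44]] = [[2, 0, 2], [3, -2, 6]].

2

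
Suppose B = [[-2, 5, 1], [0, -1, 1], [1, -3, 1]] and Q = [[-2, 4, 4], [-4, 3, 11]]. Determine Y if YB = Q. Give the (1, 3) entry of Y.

Right-multiplying both sides by B⁻¹ gives Y = QB⁻¹.
det B = 2, so B⁻¹ = [[1, -4, 3], [1/2, -3/2, 1], [1/2, -1/2, 1]].
Y = QB⁻¹ = [[-2, 4, 4], [-4, 3, 11]] · [[1, -4, 3], [1/2, -3/2, 1], [1/2, -1/2, 1]] = [[2, 0, 2], [3, 6, 2]].

2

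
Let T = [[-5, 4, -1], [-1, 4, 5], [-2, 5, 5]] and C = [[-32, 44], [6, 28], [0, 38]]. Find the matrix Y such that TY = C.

T is on the left of Y, so left-multiply by T⁻¹: Y = T⁻¹C.
det T = 2, so T⁻¹ = [[-5/2, -25/2, 12], [-5/2, -27/2, 13], [3/2, 17/2, -8]].
Y = T⁻¹C = [[-5/2, -25/2, 12], [-5/2, -27/2, 13], [3/2, 17/2, -8]] · [[-32, 44], [6, 28], [0, 38]] = [[5, -4], [-1, 6], [3, 0]].

Y = [[5, -4], [-1, 6], [3, 0]]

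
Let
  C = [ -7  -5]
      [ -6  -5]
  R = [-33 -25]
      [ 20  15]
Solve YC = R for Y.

Y = [[3, 2], [-2, -1]]

C is on the right of Y, so right-multiply by C⁻¹: Y = RC⁻¹.
det C = 5, so C⁻¹ = [[-1, 1], [6/5, -7/5]].
Y = RC⁻¹ = [[-33, -25], [20, 15]] · [[-1, 1], [6/5, -7/5]] = [[3, 2], [-2, -1]].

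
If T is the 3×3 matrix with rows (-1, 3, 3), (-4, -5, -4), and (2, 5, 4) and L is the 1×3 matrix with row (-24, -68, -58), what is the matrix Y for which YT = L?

Right-multiplying both sides by T⁻¹ gives Y = LT⁻¹.
det T = -6, so T⁻¹ = [[0, -1/2, -1/2], [-4/3, 5/3, 8/3], [5/3, -11/6, -17/6]].
Y = LT⁻¹ = [[-24, -68, -58]] · [[0, -1/2, -1/2], [-4/3, 5/3, 8/3], [5/3, -11/6, -17/6]] = [[-6, 5, -5]].

Y = [[-6, 5, -5]]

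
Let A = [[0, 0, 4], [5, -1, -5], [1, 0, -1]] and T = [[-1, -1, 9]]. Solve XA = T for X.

A is on the right of X, so right-multiply by A⁻¹: X = TA⁻¹.
det A = 4; the adjugate gives A⁻¹ = [[1/4, 0, 1], [0, -1, 5], [1/4, 0, 0]].
X = TA⁻¹ = [[-1, -1, 9]] · [[1/4, 0, 1], [0, -1, 5], [1/4, 0, 0]] = [[2, 1, -6]].

X = [[2, 1, -6]]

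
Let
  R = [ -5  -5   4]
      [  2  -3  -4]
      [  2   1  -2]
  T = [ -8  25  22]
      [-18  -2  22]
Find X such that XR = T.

X = [[-2, -6, -3], [2, -3, -1]]

R is on the right of X, so right-multiply by R⁻¹: X = TR⁻¹.
det R = 2, so R⁻¹ = [[5, -3, 16], [-2, 1, -6], [4, -5/2, 25/2]].
X = TR⁻¹ = [[-8, 25, 22], [-18, -2, 22]] · [[5, -3, 16], [-2, 1, -6], [4, -5/2, 25/2]] = [[-2, -6, -3], [2, -3, -1]].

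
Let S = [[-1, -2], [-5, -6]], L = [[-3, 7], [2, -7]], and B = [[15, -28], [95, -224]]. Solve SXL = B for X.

Left-multiply by S⁻¹ and right-multiply by L⁻¹: X = S⁻¹BL⁻¹.
det S = -4; the adjugate gives S⁻¹ = [[3/2, -1/2], [-5/4, 1/4]].
det L = 7; the adjugate gives L⁻¹ = [[-1, -1], [-2/7, -3/7]].
S⁻¹B = [[-25, 70], [5, -21]].
X = (S⁻¹B)L⁻¹ = [[5, -5], [1, 4]].

X = [[5, -5], [1, 4]]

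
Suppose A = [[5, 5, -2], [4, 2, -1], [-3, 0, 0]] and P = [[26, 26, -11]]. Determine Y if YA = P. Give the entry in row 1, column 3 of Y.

Since A sits to the right of Y, Y = PA⁻¹.
A has determinant 3; A⁻¹ = [[0, 0, -1/3], [1, -2, -1], [2, -5, -10/3]].
Y = PA⁻¹ = [[26, 26, -11]] · [[0, 0, -1/3], [1, -2, -1], [2, -5, -10/3]] = [[4, 3, 2]].

2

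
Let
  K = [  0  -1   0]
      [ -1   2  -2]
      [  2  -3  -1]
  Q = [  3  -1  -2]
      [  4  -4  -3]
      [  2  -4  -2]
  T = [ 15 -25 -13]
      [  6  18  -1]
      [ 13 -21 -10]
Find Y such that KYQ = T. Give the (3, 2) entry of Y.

Left-multiply by K⁻¹ and right-multiply by Q⁻¹: Y = K⁻¹TQ⁻¹.
det K = 5, so K⁻¹ = [[-8/5, -1/5, 2/5], [-1, 0, 0], [-1/5, -2/5, -1/5]].
det Q = 2, so Q⁻¹ = [[-2, 3, -5/2], [1, -1, 1/2], [-4, 5, -4]].
K⁻¹T = [[-20, 28, 17], [-15, 25, 13], [-8, 2, 5]].
Y = (K⁻¹T)Q⁻¹ = [[0, -3, -4], [3, -5, -2], [-2, -1, 1]].

-1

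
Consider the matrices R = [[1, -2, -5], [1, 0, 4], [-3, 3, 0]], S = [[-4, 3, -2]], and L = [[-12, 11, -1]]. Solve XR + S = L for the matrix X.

X = [[-1, -1, 2]]

XR = L − S = [[-8, 8, 1]].
Since R sits to the right of X, X = (L − S)R⁻¹.
det R = -3, so R⁻¹ = [[4, 5, 8/3], [4, 5, 3], [-1, -1, -2/3]].
X = (L − S)R⁻¹ = [[-1, -1, 2]].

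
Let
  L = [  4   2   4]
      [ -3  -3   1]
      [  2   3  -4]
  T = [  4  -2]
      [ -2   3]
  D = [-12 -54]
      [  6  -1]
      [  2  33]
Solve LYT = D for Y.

Isolating Y: multiply by L⁻¹ from the left and T⁻¹ from the right, so Y = L⁻¹DT⁻¹.
det L = 4, so L⁻¹ = [[9/4, 5, 7/2], [-5/2, -6, -4], [-3/4, -2, -3/2]].
T has determinant 8; T⁻¹ = [[3/8, 1/4], [1/4, 1/2]].
L⁻¹D = [[10, -11], [-14, 9], [-6, -7]].
Y = (L⁻¹D)T⁻¹ = [[1, -3], [-3, 1], [-4, -5]].

Y = [[1, -3], [-3, 1], [-4, -5]]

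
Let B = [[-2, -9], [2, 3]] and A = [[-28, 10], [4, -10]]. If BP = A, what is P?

Left-multiplying both sides by B⁻¹ gives P = B⁻¹A.
B has determinant 12; B⁻¹ = [[1/4, 3/4], [-1/6, -1/6]].
P = B⁻¹A = [[1/4, 3/4], [-1/6, -1/6]] · [[-28, 10], [4, -10]] = [[-4, -5], [4, 0]].

P = [[-4, -5], [4, 0]]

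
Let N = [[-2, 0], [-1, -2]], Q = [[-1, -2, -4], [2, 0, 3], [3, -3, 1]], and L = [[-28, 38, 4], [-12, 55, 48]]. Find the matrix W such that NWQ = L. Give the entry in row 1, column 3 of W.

3

W = N⁻¹LQ⁻¹ (apply N⁻¹ on the left and Q⁻¹ on the right).
det N = 4; the adjugate gives N⁻¹ = [[-1/2, 0], [1/4, -1/2]].
det Q = 1, so Q⁻¹ = [[9, 14, -6], [7, 11, -5], [-6, -9, 4]].
N⁻¹L = [[14, -19, -2], [-1, -18, -23]].
W = (N⁻¹L)Q⁻¹ = [[5, 5, 3], [3, -5, 4]].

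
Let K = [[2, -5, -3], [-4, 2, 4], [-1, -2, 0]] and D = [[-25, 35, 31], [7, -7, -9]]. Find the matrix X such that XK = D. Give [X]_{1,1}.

Right-multiplying both sides by K⁻¹ gives X = DK⁻¹.
det K = 6; the adjugate gives K⁻¹ = [[4/3, 1, -7/3], [-2/3, -1/2, 2/3], [5/3, 3/2, -8/3]].
X = DK⁻¹ = [[-25, 35, 31], [7, -7, -9]] · [[4/3, 1, -7/3], [-2/3, -1/2, 2/3], [5/3, 3/2, -8/3]] = [[-5, 4, -1], [-1, -3, 3]].

-5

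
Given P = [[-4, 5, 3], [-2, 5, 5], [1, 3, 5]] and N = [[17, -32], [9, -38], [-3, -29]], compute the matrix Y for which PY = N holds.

Y = [[-2, -1], [3, -6], [-2, -2]]

Left-multiplying both sides by P⁻¹ gives Y = P⁻¹N.
P has determinant 2; P⁻¹ = [[5, -8, 5], [15/2, -23/2, 7], [-11/2, 17/2, -5]].
Y = P⁻¹N = [[5, -8, 5], [15/2, -23/2, 7], [-11/2, 17/2, -5]] · [[17, -32], [9, -38], [-3, -29]] = [[-2, -1], [3, -6], [-2, -2]].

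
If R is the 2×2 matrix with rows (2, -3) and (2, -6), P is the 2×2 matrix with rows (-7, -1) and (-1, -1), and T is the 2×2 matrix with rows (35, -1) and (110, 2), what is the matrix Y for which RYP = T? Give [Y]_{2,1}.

4

Y = R⁻¹TP⁻¹ (apply R⁻¹ on the left and P⁻¹ on the right).
R has determinant -6; R⁻¹ = [[1, -1/2], [1/3, -1/3]].
det P = 6, so P⁻¹ = [[-1/6, 1/6], [1/6, -7/6]].
R⁻¹T = [[-20, -2], [-25, -1]].
Y = (R⁻¹T)P⁻¹ = [[3, -1], [4, -3]].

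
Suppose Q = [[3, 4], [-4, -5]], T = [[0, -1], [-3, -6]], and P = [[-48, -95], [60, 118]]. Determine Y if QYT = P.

Y = Q⁻¹PT⁻¹ (apply Q⁻¹ on the left and T⁻¹ on the right).
det Q = 1, so Q⁻¹ = [[-5, -4], [4, 3]].
det T = -3; the adjugate gives T⁻¹ = [[2, -1/3], [-1, 0]].
Q⁻¹P = [[0, 3], [-12, -26]].
Y = (Q⁻¹P)T⁻¹ = [[-3, 0], [2, 4]].

Y = [[-3, 0], [2, 4]]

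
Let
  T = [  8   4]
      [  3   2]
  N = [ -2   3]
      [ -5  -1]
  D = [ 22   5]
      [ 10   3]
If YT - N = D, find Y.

Y = [[4, -4], [1, -1]]

YT = D + N = [[20, 8], [5, 2]].
T is on the right of Y, so right-multiply by T⁻¹: Y = (D + N)T⁻¹.
det T = 4, so T⁻¹ = [[1/2, -1], [-3/4, 2]].
Y = (D + N)T⁻¹ = [[4, -4], [1, -1]].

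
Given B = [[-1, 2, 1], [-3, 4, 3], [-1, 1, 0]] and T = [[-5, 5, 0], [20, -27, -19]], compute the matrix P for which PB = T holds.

B is on the right of P, so right-multiply by B⁻¹: P = TB⁻¹.
det B = -2; the adjugate gives B⁻¹ = [[3/2, -1/2, -1], [3/2, -1/2, 0], [-1/2, 1/2, -1]].
P = TB⁻¹ = [[-5, 5, 0], [20, -27, -19]] · [[3/2, -1/2, -1], [3/2, -1/2, 0], [-1/2, 1/2, -1]] = [[0, 0, 5], [-1, -6, -1]].

P = [[0, 0, 5], [-1, -6, -1]]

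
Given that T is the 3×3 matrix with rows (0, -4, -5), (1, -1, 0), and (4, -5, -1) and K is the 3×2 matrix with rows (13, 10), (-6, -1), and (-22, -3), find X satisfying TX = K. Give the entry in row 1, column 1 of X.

-3

Since T multiplies X on the left, X = T⁻¹K.
det T = 1, so T⁻¹ = [[1, 21, -5], [1, 20, -5], [-1, -16, 4]].
X = T⁻¹K = [[1, 21, -5], [1, 20, -5], [-1, -16, 4]] · [[13, 10], [-6, -1], [-22, -3]] = [[-3, 4], [3, 5], [-5, -6]].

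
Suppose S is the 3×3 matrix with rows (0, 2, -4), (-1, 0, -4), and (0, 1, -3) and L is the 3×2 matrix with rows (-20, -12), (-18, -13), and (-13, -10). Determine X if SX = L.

X = [[6, -3], [-4, 2], [3, 4]]

Left-multiplying both sides by S⁻¹ gives X = S⁻¹L.
det S = -2, so S⁻¹ = [[-2, -1, 4], [3/2, 0, -2], [1/2, 0, -1]].
X = S⁻¹L = [[-2, -1, 4], [3/2, 0, -2], [1/2, 0, -1]] · [[-20, -12], [-18, -13], [-13, -10]] = [[6, -3], [-4, 2], [3, 4]].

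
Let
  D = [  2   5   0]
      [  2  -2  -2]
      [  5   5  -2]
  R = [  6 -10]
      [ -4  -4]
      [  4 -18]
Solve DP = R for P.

Left-multiplying both sides by D⁻¹ gives P = D⁻¹R.
det D = -2; the adjugate gives D⁻¹ = [[-7, -5, 5], [3, 2, -2], [-10, -15/2, 7]].
P = D⁻¹R = [[-7, -5, 5], [3, 2, -2], [-10, -15/2, 7]] · [[6, -10], [-4, -4], [4, -18]] = [[-2, 0], [2, -2], [-2, 4]].

P = [[-2, 0], [2, -2], [-2, 4]]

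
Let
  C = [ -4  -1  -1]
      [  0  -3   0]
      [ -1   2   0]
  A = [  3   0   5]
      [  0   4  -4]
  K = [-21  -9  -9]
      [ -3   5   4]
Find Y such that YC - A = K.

YC = K + A = [[-18, -9, -4], [-3, 9, 0]].
Since C sits to the right of Y, Y = (K + A)C⁻¹.
C has determinant 3; C⁻¹ = [[0, -2/3, -1], [0, -1/3, 0], [-1, 3, 4]].
Y = (K + A)C⁻¹ = [[4, 3, 2], [0, -1, 3]].

Y = [[4, 3, 2], [0, -1, 3]]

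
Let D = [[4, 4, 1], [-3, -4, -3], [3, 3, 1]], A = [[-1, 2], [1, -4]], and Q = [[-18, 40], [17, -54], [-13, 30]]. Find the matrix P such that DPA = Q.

Isolating P: multiply by D⁻¹ from the left and A⁻¹ from the right, so P = D⁻¹QA⁻¹.
D has determinant -1; D⁻¹ = [[-5, 1, 8], [6, -1, -9], [-3, 0, 4]].
det A = 2, so A⁻¹ = [[-2, -1], [-1/2, -1/2]].
D⁻¹Q = [[3, -14], [-8, 24], [2, 0]].
P = (D⁻¹Q)A⁻¹ = [[1, 4], [4, -4], [-4, -2]].

P = [[1, 4], [4, -4], [-4, -2]]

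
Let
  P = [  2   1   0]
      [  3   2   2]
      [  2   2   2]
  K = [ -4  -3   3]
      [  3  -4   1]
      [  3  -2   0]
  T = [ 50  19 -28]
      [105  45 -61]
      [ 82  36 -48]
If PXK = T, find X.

X = [[-5, 2, -1], [-1, 1, -1], [-2, -3, 5]]

Left-multiply by P⁻¹ and right-multiply by K⁻¹: X = P⁻¹TK⁻¹.
det P = -2; the adjugate gives P⁻¹ = [[0, 1, -1], [1, -2, 2], [-1, 1, -1/2]].
det K = 1, so K⁻¹ = [[2, -6, 9], [3, -9, 13], [6, -17, 25]].
P⁻¹T = [[23, 9, -13], [4, 1, -2], [14, 8, -9]].
X = (P⁻¹T)K⁻¹ = [[-5, 2, -1], [-1, 1, -1], [-2, -3, 5]].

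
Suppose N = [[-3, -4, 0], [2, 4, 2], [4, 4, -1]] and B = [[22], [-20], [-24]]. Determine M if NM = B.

N is on the left of M, so left-multiply by N⁻¹: M = N⁻¹B.
N has determinant -4; N⁻¹ = [[3, 1, 2], [-5/2, -3/4, -3/2], [2, 1, 1]].
M = N⁻¹B = [[3, 1, 2], [-5/2, -3/4, -3/2], [2, 1, 1]] · [[22], [-20], [-24]] = [[-2], [-4], [0]].

M = [[-2], [-4], [0]]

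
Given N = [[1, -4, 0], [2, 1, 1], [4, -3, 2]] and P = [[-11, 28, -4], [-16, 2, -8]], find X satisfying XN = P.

X = [[-3, 4, -4], [0, -4, -2]]

Right-multiplying both sides by N⁻¹ gives X = PN⁻¹.
det N = 5; the adjugate gives N⁻¹ = [[1, 8/5, -4/5], [0, 2/5, -1/5], [-2, -13/5, 9/5]].
X = PN⁻¹ = [[-11, 28, -4], [-16, 2, -8]] · [[1, 8/5, -4/5], [0, 2/5, -1/5], [-2, -13/5, 9/5]] = [[-3, 4, -4], [0, -4, -2]].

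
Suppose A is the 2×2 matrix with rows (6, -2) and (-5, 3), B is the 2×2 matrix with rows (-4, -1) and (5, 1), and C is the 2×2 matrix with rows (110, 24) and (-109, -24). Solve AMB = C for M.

M = [[-1, 2], [2, -1]]

M = A⁻¹CB⁻¹ (apply A⁻¹ on the left and B⁻¹ on the right).
A has determinant 8; A⁻¹ = [[3/8, 1/4], [5/8, 3/4]].
B has determinant 1; B⁻¹ = [[1, 1], [-5, -4]].
A⁻¹C = [[14, 3], [-13, -3]].
M = (A⁻¹C)B⁻¹ = [[-1, 2], [2, -1]].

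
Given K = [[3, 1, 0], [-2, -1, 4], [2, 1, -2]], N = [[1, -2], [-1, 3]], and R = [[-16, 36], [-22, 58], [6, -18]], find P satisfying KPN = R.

Left-multiply by K⁻¹ and right-multiply by N⁻¹: P = K⁻¹RN⁻¹.
K has determinant -2; K⁻¹ = [[1, -1, -2], [-2, 3, 6], [0, 1/2, 1/2]].
N has determinant 1; N⁻¹ = [[3, 2], [1, 1]].
K⁻¹R = [[-6, 14], [2, -6], [-8, 20]].
P = (K⁻¹R)N⁻¹ = [[-4, 2], [0, -2], [-4, 4]].

P = [[-4, 2], [0, -2], [-4, 4]]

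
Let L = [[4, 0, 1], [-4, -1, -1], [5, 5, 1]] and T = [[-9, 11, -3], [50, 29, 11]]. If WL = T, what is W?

Since L sits to the right of W, W = TL⁻¹.
det L = 1; the adjugate gives L⁻¹ = [[4, 5, 1], [-1, -1, 0], [-15, -20, -4]].
W = TL⁻¹ = [[-9, 11, -3], [50, 29, 11]] · [[4, 5, 1], [-1, -1, 0], [-15, -20, -4]] = [[-2, 4, 3], [6, 1, 6]].

W = [[-2, 4, 3], [6, 1, 6]]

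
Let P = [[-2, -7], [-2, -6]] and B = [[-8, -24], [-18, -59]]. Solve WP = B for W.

W = [[0, 4], [5, 4]]

Right-multiplying both sides by P⁻¹ gives W = BP⁻¹.
det P = -2; the adjugate gives P⁻¹ = [[3, -7/2], [-1, 1]].
W = BP⁻¹ = [[-8, -24], [-18, -59]] · [[3, -7/2], [-1, 1]] = [[0, 4], [5, 4]].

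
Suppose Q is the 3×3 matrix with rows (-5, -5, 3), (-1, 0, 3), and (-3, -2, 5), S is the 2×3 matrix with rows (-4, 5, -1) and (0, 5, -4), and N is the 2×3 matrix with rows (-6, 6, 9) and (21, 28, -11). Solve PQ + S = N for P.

PQ = N − S = [[-2, 1, 10], [21, 23, -7]].
Q is on the right of P, so right-multiply by Q⁻¹: P = (N − S)Q⁻¹.
det Q = -4, so Q⁻¹ = [[-3/2, -19/4, 15/4], [1, 4, -3], [-1/2, -5/4, 5/4]].
P = (N − S)Q⁻¹ = [[-1, 1, 2], [-5, 1, 1]].

P = [[-1, 1, 2], [-5, 1, 1]]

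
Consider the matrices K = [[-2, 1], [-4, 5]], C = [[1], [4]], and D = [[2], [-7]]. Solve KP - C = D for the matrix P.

KP = D + C = [[3], [-3]].
K is on the left of P, so left-multiply by K⁻¹: P = K⁻¹(D + C).
K has determinant -6; K⁻¹ = [[-5/6, 1/6], [-2/3, 1/3]].
P = K⁻¹(D + C) = [[-3], [-3]].

P = [[-3], [-3]]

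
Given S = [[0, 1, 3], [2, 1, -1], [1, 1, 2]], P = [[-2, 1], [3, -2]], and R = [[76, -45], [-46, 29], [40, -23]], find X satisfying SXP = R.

Isolating X: multiply by S⁻¹ from the left and P⁻¹ from the right, so X = S⁻¹RP⁻¹.
det S = -2; the adjugate gives S⁻¹ = [[-3/2, -1/2, 2], [5/2, 3/2, -3], [-1/2, -1/2, 1]].
P has determinant 1; P⁻¹ = [[-2, -1], [-3, -2]].
S⁻¹R = [[-11, 7], [1, 0], [25, -15]].
X = (S⁻¹R)P⁻¹ = [[1, -3], [-2, -1], [-5, 5]].

X = [[1, -3], [-2, -1], [-5, 5]]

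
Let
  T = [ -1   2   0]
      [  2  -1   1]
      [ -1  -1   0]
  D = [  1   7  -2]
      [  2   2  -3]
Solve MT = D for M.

T is on the right of M, so right-multiply by T⁻¹: M = DT⁻¹.
T has determinant -3; T⁻¹ = [[-1/3, 0, -2/3], [1/3, 0, -1/3], [1, 1, 1]].
M = DT⁻¹ = [[1, 7, -2], [2, 2, -3]] · [[-1/3, 0, -2/3], [1/3, 0, -1/3], [1, 1, 1]] = [[0, -2, -5], [-3, -3, -5]].

M = [[0, -2, -5], [-3, -3, -5]]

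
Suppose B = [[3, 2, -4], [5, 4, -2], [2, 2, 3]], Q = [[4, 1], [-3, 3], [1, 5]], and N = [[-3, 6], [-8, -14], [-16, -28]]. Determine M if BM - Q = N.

BM = N + Q = [[1, 7], [-11, -11], [-15, -23]].
Since B multiplies M on the left, M = B⁻¹(N + Q).
det B = 2, so B⁻¹ = [[8, -7, 6], [-19/2, 17/2, -7], [1, -1, 1]].
M = B⁻¹(N + Q) = [[-5, -5], [2, 1], [-3, -5]].

M = [[-5, -5], [2, 1], [-3, -5]]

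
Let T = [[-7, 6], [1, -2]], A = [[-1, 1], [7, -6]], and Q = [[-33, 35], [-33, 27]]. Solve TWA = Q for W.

W = [[-5, 4], [2, 5]]

Left-multiply by T⁻¹ and right-multiply by A⁻¹: W = T⁻¹QA⁻¹.
T has determinant 8; T⁻¹ = [[-1/4, -3/4], [-1/8, -7/8]].
A has determinant -1; A⁻¹ = [[6, 1], [7, 1]].
T⁻¹Q = [[33, -29], [33, -28]].
W = (T⁻¹Q)A⁻¹ = [[-5, 4], [2, 5]].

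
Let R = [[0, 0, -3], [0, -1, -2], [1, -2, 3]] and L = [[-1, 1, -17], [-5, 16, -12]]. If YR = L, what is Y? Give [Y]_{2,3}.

-5

Since R sits to the right of Y, Y = LR⁻¹.
det R = -3, so R⁻¹ = [[7/3, -2, 1], [2/3, -1, 0], [-1/3, 0, 0]].
Y = LR⁻¹ = [[-1, 1, -17], [-5, 16, -12]] · [[7/3, -2, 1], [2/3, -1, 0], [-1/3, 0, 0]] = [[4, 1, -1], [3, -6, -5]].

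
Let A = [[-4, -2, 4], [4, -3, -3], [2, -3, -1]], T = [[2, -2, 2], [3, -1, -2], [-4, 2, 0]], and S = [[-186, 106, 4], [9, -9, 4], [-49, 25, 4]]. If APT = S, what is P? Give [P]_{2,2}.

5

Left-multiply by A⁻¹ and right-multiply by T⁻¹: P = A⁻¹ST⁻¹.
det A = 4; the adjugate gives A⁻¹ = [[-3/2, -7/2, 9/2], [-1/2, -1, 1], [-3/2, -4, 5]].
det T = -4; the adjugate gives T⁻¹ = [[-1, -1, -3/2], [-2, -2, -5/2], [-1/2, -1, -1]].
A⁻¹S = [[27, -15, -2], [35, -19, -2], [-2, 2, -2]].
P = (A⁻¹S)T⁻¹ = [[4, 5, -1], [4, 5, -3], [-1, 0, 0]].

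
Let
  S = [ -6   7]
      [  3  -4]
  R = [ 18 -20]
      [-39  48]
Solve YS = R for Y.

Since S sits to the right of Y, Y = RS⁻¹.
det S = 3, so S⁻¹ = [[-4/3, -7/3], [-1, -2]].
Y = RS⁻¹ = [[18, -20], [-39, 48]] · [[-4/3, -7/3], [-1, -2]] = [[-4, -2], [4, -5]].

Y = [[-4, -2], [4, -5]]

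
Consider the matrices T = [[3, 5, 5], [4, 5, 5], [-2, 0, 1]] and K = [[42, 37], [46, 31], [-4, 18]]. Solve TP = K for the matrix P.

T is on the left of P, so left-multiply by T⁻¹: P = T⁻¹K.
det T = -5, so T⁻¹ = [[-1, 1, 0], [14/5, -13/5, -1], [-2, 2, 1]].
P = T⁻¹K = [[-1, 1, 0], [14/5, -13/5, -1], [-2, 2, 1]] · [[42, 37], [46, 31], [-4, 18]] = [[4, -6], [2, 5], [4, 6]].

P = [[4, -6], [2, 5], [4, 6]]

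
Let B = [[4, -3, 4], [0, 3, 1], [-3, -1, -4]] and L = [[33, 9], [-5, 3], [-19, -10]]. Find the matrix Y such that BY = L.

Left-multiplying both sides by B⁻¹ gives Y = B⁻¹L.
det B = 1, so B⁻¹ = [[-11, -16, -15], [-3, -4, -4], [9, 13, 12]].
Y = B⁻¹L = [[-11, -16, -15], [-3, -4, -4], [9, 13, 12]] · [[33, 9], [-5, 3], [-19, -10]] = [[2, 3], [-3, 1], [4, 0]].

Y = [[2, 3], [-3, 1], [4, 0]]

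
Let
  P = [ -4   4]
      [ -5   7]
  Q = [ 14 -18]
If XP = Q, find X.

P is on the right of X, so right-multiply by P⁻¹: X = QP⁻¹.
P has determinant -8; P⁻¹ = [[-7/8, 1/2], [-5/8, 1/2]].
X = QP⁻¹ = [[14, -18]] · [[-7/8, 1/2], [-5/8, 1/2]] = [[-1, -2]].

X = [[-1, -2]]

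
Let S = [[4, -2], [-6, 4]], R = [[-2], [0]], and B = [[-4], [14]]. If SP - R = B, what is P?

P = [[1], [5]]

SP = B + R = [[-6], [14]].
Since S multiplies P on the left, P = S⁻¹(B + R).
S has determinant 4; S⁻¹ = [[1, 1/2], [3/2, 1]].
P = S⁻¹(B + R) = [[1], [5]].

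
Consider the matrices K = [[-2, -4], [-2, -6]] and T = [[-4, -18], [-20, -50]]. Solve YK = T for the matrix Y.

Y = [[-3, 5], [5, 5]]

K is on the right of Y, so right-multiply by K⁻¹: Y = TK⁻¹.
K has determinant 4; K⁻¹ = [[-3/2, 1], [1/2, -1/2]].
Y = TK⁻¹ = [[-4, -18], [-20, -50]] · [[-3/2, 1], [1/2, -1/2]] = [[-3, 5], [5, 5]].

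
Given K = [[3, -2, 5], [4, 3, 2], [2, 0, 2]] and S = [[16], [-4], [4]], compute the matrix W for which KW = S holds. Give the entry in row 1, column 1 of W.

-1

Since K multiplies W on the left, W = K⁻¹S.
det K = -4, so K⁻¹ = [[-3/2, -1, 19/4], [1, 1, -7/2], [3/2, 1, -17/4]].
W = K⁻¹S = [[-3/2, -1, 19/4], [1, 1, -7/2], [3/2, 1, -17/4]] · [[16], [-4], [4]] = [[-1], [-2], [3]].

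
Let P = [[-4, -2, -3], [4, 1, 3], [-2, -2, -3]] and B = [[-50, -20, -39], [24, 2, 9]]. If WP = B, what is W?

P is on the right of W, so right-multiply by P⁻¹: W = BP⁻¹.
det P = -6, so P⁻¹ = [[-1/2, 0, 1/2], [-1, -1, 0], [1, 2/3, -2/3]].
W = BP⁻¹ = [[-50, -20, -39], [24, 2, 9]] · [[-1/2, 0, 1/2], [-1, -1, 0], [1, 2/3, -2/3]] = [[6, -6, 1], [-5, 4, 6]].

W = [[6, -6, 1], [-5, 4, 6]]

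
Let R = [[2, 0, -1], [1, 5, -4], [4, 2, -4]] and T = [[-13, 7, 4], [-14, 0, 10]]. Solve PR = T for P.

Right-multiplying both sides by R⁻¹ gives P = TR⁻¹.
R has determinant -6; R⁻¹ = [[2, 1/3, -5/6], [2, 2/3, -7/6], [3, 2/3, -5/3]].
P = TR⁻¹ = [[-13, 7, 4], [-14, 0, 10]] · [[2, 1/3, -5/6], [2, 2/3, -7/6], [3, 2/3, -5/3]] = [[0, 3, -4], [2, 2, -5]].

P = [[0, 3, -4], [2, 2, -5]]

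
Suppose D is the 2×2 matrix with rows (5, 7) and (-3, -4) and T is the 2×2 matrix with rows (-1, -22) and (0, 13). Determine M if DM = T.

M = [[4, -3], [-3, -1]]

Since D multiplies M on the left, M = D⁻¹T.
det D = 1, so D⁻¹ = [[-4, -7], [3, 5]].
M = D⁻¹T = [[-4, -7], [3, 5]] · [[-1, -22], [0, 13]] = [[4, -3], [-3, -1]].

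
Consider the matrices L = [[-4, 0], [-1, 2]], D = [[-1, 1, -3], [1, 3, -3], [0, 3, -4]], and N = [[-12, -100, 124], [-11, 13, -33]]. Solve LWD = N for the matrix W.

Isolating W: multiply by L⁻¹ from the left and D⁻¹ from the right, so W = L⁻¹ND⁻¹.
L has determinant -8; L⁻¹ = [[-1/4, 0], [-1/8, 1/2]].
det D = -2, so D⁻¹ = [[3/2, 5/2, -3], [-2, -2, 3], [-3/2, -3/2, 2]].
L⁻¹N = [[3, 25, -31], [-4, 19, -32]].
W = (L⁻¹N)D⁻¹ = [[1, 4, 4], [4, 0, 5]].

W = [[1, 4, 4], [4, 0, 5]]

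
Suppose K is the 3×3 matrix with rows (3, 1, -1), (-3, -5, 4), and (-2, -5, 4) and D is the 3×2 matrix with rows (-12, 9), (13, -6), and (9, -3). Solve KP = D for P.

P = [[-4, 3], [-1, -3], [-1, -3]]

Since K multiplies P on the left, P = K⁻¹D.
det K = -1, so K⁻¹ = [[0, -1, 1], [-4, -10, 9], [-5, -13, 12]].
P = K⁻¹D = [[0, -1, 1], [-4, -10, 9], [-5, -13, 12]] · [[-12, 9], [13, -6], [9, -3]] = [[-4, 3], [-1, -3], [-1, -3]].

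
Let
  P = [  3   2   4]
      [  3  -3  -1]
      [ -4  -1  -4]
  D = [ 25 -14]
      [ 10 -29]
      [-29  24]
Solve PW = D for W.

Since P multiplies W on the left, W = P⁻¹D.
P has determinant 5; P⁻¹ = [[11/5, 4/5, 2], [16/5, 4/5, 3], [-3, -1, -3]].
W = P⁻¹D = [[11/5, 4/5, 2], [16/5, 4/5, 3], [-3, -1, -3]] · [[25, -14], [10, -29], [-29, 24]] = [[5, -6], [1, 4], [2, -1]].

W = [[5, -6], [1, 4], [2, -1]]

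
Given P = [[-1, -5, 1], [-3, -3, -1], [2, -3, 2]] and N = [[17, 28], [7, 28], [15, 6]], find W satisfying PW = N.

W = [[4, -2], [-5, -6], [-4, -4]]

P is on the left of W, so left-multiply by P⁻¹: W = P⁻¹N.
det P = 4, so P⁻¹ = [[-9/4, 7/4, 2], [1, -1, -1], [15/4, -13/4, -3]].
W = P⁻¹N = [[-9/4, 7/4, 2], [1, -1, -1], [15/4, -13/4, -3]] · [[17, 28], [7, 28], [15, 6]] = [[4, -2], [-5, -6], [-4, -4]].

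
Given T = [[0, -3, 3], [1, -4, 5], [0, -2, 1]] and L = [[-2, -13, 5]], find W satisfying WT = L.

W = [[3, -2, 6]]

Since T sits to the right of W, W = LT⁻¹.
det T = -3, so T⁻¹ = [[-2, 1, 1], [1/3, 0, -1], [2/3, 0, -1]].
W = LT⁻¹ = [[-2, -13, 5]] · [[-2, 1, 1], [1/3, 0, -1], [2/3, 0, -1]] = [[3, -2, 6]].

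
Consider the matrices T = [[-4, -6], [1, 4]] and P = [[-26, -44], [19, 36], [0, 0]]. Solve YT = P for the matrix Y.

T is on the right of Y, so right-multiply by T⁻¹: Y = PT⁻¹.
det T = -10; the adjugate gives T⁻¹ = [[-2/5, -3/5], [1/10, 2/5]].
Y = PT⁻¹ = [[-26, -44], [19, 36], [0, 0]] · [[-2/5, -3/5], [1/10, 2/5]] = [[6, -2], [-4, 3], [0, 0]].

Y = [[6, -2], [-4, 3], [0, 0]]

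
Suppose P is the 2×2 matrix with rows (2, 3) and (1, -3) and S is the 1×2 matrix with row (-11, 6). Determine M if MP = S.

P is on the right of M, so right-multiply by P⁻¹: M = SP⁻¹.
det P = -9, so P⁻¹ = [[1/3, 1/3], [1/9, -2/9]].
M = SP⁻¹ = [[-11, 6]] · [[1/3, 1/3], [1/9, -2/9]] = [[-3, -5]].

M = [[-3, -5]]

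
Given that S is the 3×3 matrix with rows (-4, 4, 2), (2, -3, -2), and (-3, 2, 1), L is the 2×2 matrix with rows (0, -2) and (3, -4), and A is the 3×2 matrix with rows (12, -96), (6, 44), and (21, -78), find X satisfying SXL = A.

X = [[-5, -5], [4, -4], [2, 0]]

Left-multiply by S⁻¹ and right-multiply by L⁻¹: X = S⁻¹AL⁻¹.
det S = 2, so S⁻¹ = [[1/2, 0, -1], [2, 1, -2], [-5/2, -2, 2]].
L has determinant 6; L⁻¹ = [[-2/3, 1/3], [-1/2, 0]].
S⁻¹A = [[-15, 30], [-12, 8], [0, -4]].
X = (S⁻¹A)L⁻¹ = [[-5, -5], [4, -4], [2, 0]].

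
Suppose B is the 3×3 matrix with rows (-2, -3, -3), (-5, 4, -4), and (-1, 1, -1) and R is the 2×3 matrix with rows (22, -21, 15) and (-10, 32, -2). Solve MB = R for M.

Right-multiplying both sides by B⁻¹ gives M = RB⁻¹.
det B = 6; the adjugate gives B⁻¹ = [[0, -1, 4], [-1/6, -1/6, 7/6], [-1/6, 5/6, -23/6]].
M = RB⁻¹ = [[22, -21, 15], [-10, 32, -2]] · [[0, -1, 4], [-1/6, -1/6, 7/6], [-1/6, 5/6, -23/6]] = [[1, -6, 6], [-5, 3, 5]].

M = [[1, -6, 6], [-5, 3, 5]]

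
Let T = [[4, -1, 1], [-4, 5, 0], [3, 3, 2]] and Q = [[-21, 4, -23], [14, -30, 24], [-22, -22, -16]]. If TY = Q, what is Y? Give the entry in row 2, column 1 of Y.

-2

T is on the left of Y, so left-multiply by T⁻¹: Y = T⁻¹Q.
det T = 5, so T⁻¹ = [[2, 1, -1], [8/5, 1, -4/5], [-27/5, -3, 16/5]].
Y = T⁻¹Q = [[2, 1, -1], [8/5, 1, -4/5], [-27/5, -3, 16/5]] · [[-21, 4, -23], [14, -30, 24], [-22, -22, -16]] = [[-6, 0, -6], [-2, -6, 0], [1, -2, 1]].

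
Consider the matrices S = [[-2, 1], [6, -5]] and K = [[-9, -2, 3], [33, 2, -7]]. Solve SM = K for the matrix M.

M = [[3, 2, -2], [-3, 2, -1]]

Since S multiplies M on the left, M = S⁻¹K.
det S = 4, so S⁻¹ = [[-5/4, -1/4], [-3/2, -1/2]].
M = S⁻¹K = [[-5/4, -1/4], [-3/2, -1/2]] · [[-9, -2, 3], [33, 2, -7]] = [[3, 2, -2], [-3, 2, -1]].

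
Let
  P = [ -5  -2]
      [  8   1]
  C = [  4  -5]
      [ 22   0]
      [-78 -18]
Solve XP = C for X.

P is on the right of X, so right-multiply by P⁻¹: X = CP⁻¹.
det P = 11; the adjugate gives P⁻¹ = [[1/11, 2/11], [-8/11, -5/11]].
X = CP⁻¹ = [[4, -5], [22, 0], [-78, -18]] · [[1/11, 2/11], [-8/11, -5/11]] = [[4, 3], [2, 4], [6, -6]].

X = [[4, 3], [2, 4], [6, -6]]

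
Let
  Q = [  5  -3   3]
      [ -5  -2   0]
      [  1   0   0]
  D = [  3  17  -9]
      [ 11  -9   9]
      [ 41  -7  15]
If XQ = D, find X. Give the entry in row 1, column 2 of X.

Since Q sits to the right of X, X = DQ⁻¹.
det Q = 6, so Q⁻¹ = [[0, 0, 1], [0, -1/2, -5/2], [1/3, -1/2, -25/6]].
X = DQ⁻¹ = [[3, 17, -9], [11, -9, 9], [41, -7, 15]] · [[0, 0, 1], [0, -1/2, -5/2], [1/3, -1/2, -25/6]] = [[-3, -4, -2], [3, 0, -4], [5, -4, -4]].

-4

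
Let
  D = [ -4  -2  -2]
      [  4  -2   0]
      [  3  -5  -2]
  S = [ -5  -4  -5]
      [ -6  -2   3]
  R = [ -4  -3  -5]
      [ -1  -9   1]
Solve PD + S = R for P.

PD = R − S = [[1, 1, 0], [5, -7, -2]].
D is on the right of P, so right-multiply by D⁻¹: P = (R − S)D⁻¹.
det D = -4, so D⁻¹ = [[-1, -3/2, 1], [-2, -7/2, 2], [7/2, 13/2, -4]].
P = (R − S)D⁻¹ = [[-3, -5, 3], [2, 4, -1]].

P = [[-3, -5, 3], [2, 4, -1]]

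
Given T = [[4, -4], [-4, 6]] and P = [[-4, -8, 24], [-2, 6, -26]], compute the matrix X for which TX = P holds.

Since T multiplies X on the left, X = T⁻¹P.
det T = 8; the adjugate gives T⁻¹ = [[3/4, 1/2], [1/2, 1/2]].
X = T⁻¹P = [[3/4, 1/2], [1/2, 1/2]] · [[-4, -8, 24], [-2, 6, -26]] = [[-4, -3, 5], [-3, -1, -1]].

X = [[-4, -3, 5], [-3, -1, -1]]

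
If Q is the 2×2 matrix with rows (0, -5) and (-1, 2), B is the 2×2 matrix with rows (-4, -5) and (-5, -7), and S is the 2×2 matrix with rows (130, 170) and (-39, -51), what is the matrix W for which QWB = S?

W = Q⁻¹SB⁻¹ (apply Q⁻¹ on the left and B⁻¹ on the right).
Q has determinant -5; Q⁻¹ = [[-2/5, -1], [-1/5, 0]].
det B = 3; the adjugate gives B⁻¹ = [[-7/3, 5/3], [5/3, -4/3]].
Q⁻¹S = [[-13, -17], [-26, -34]].
W = (Q⁻¹S)B⁻¹ = [[2, 1], [4, 2]].

W = [[2, 1], [4, 2]]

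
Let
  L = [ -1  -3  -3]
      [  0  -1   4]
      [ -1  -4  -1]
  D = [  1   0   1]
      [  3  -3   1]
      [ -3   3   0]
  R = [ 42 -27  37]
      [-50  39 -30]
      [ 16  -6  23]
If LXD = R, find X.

X = [[-3, -4, -1], [-1, -1, -2], [-3, -5, -2]]

X = L⁻¹RD⁻¹ (apply L⁻¹ on the left and D⁻¹ on the right).
L has determinant -2; L⁻¹ = [[-17/2, -9/2, 15/2], [2, 1, -2], [1/2, 1/2, -1/2]].
det D = -3; the adjugate gives D⁻¹ = [[1, -1, -1], [1, -1, -2/3], [0, 1, 1]].
L⁻¹R = [[-12, 9, -7], [2, -3, -2], [-12, 9, -8]].
X = (L⁻¹R)D⁻¹ = [[-3, -4, -1], [-1, -1, -2], [-3, -5, -2]].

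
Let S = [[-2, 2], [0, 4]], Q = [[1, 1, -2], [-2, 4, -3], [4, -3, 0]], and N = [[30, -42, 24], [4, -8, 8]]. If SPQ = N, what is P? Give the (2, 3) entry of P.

-3

Isolating P: multiply by S⁻¹ from the left and Q⁻¹ from the right, so P = S⁻¹NQ⁻¹.
det S = -8, so S⁻¹ = [[-1/2, 1/4], [0, 1/4]].
det Q = -1, so Q⁻¹ = [[9, -6, -5], [12, -8, -7], [10, -7, -6]].
S⁻¹N = [[-14, 19, -10], [1, -2, 2]].
P = (S⁻¹N)Q⁻¹ = [[2, 2, -3], [5, -4, -3]].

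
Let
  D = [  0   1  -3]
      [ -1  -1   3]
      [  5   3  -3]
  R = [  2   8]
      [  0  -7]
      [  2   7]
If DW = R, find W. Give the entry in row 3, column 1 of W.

Left-multiplying both sides by D⁻¹ gives W = D⁻¹R.
det D = 6; the adjugate gives D⁻¹ = [[-1, -1, 0], [2, 5/2, 1/2], [1/3, 5/6, 1/6]].
W = D⁻¹R = [[-1, -1, 0], [2, 5/2, 1/2], [1/3, 5/6, 1/6]] · [[2, 8], [0, -7], [2, 7]] = [[-2, -1], [5, 2], [1, -2]].

1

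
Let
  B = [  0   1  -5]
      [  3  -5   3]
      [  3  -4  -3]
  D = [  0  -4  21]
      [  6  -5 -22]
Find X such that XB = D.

X = [[-3, 1, -1], [2, -1, 3]]

B is on the right of X, so right-multiply by B⁻¹: X = DB⁻¹.
det B = 3; the adjugate gives B⁻¹ = [[9, 23/3, -22/3], [6, 5, -5], [1, 1, -1]].
X = DB⁻¹ = [[0, -4, 21], [6, -5, -22]] · [[9, 23/3, -22/3], [6, 5, -5], [1, 1, -1]] = [[-3, 1, -1], [2, -1, 3]].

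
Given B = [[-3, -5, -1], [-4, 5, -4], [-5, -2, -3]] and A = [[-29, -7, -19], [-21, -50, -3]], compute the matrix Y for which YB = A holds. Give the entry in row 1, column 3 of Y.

1

Since B sits to the right of Y, Y = AB⁻¹.
det B = -4, so B⁻¹ = [[23/4, 13/4, -25/4], [-2, -1, 2], [-33/4, -19/4, 35/4]].
Y = AB⁻¹ = [[-29, -7, -19], [-21, -50, -3]] · [[23/4, 13/4, -25/4], [-2, -1, 2], [-33/4, -19/4, 35/4]] = [[4, 3, 1], [4, -4, 5]].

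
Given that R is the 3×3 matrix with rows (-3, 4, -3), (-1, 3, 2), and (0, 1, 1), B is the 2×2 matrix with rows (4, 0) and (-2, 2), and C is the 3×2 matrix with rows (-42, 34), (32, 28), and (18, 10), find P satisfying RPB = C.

P = [[3, 1], [4, 5], [3, 0]]

Isolating P: multiply by R⁻¹ from the left and B⁻¹ from the right, so P = R⁻¹CB⁻¹.
det R = 4, so R⁻¹ = [[1/4, -7/4, 17/4], [1/4, -3/4, 9/4], [-1/4, 3/4, -5/4]].
B has determinant 8; B⁻¹ = [[1/4, 0], [1/4, 1/2]].
R⁻¹C = [[10, 2], [6, 10], [12, 0]].
P = (R⁻¹C)B⁻¹ = [[3, 1], [4, 5], [3, 0]].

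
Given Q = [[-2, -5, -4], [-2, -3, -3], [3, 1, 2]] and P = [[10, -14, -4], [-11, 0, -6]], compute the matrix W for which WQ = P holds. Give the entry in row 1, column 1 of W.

Q is on the right of W, so right-multiply by Q⁻¹: W = PQ⁻¹.
det Q = 3; the adjugate gives Q⁻¹ = [[-1, 2, 1], [-5/3, 8/3, 2/3], [7/3, -13/3, -4/3]].
W = PQ⁻¹ = [[10, -14, -4], [-11, 0, -6]] · [[-1, 2, 1], [-5/3, 8/3, 2/3], [7/3, -13/3, -4/3]] = [[4, 0, 6], [-3, 4, -3]].

4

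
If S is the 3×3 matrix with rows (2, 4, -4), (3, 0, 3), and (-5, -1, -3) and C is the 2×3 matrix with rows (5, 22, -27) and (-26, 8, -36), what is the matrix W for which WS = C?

Since S sits to the right of W, W = CS⁻¹.
det S = -6; the adjugate gives S⁻¹ = [[-1/2, -8/3, -2], [1, 13/3, 3], [1/2, 3, 2]].
W = CS⁻¹ = [[5, 22, -27], [-26, 8, -36]] · [[-1/2, -8/3, -2], [1, 13/3, 3], [1/2, 3, 2]] = [[6, 1, 2], [3, -4, 4]].

W = [[6, 1, 2], [3, -4, 4]]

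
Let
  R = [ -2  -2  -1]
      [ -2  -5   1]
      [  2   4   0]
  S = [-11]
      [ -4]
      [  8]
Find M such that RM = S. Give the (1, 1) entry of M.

Left-multiplying both sides by R⁻¹ gives M = R⁻¹S.
det R = 2, so R⁻¹ = [[-2, -2, -7/2], [1, 1, 2], [1, 2, 3]].
M = R⁻¹S = [[-2, -2, -7/2], [1, 1, 2], [1, 2, 3]] · [[-11], [-4], [8]] = [[2], [1], [5]].

2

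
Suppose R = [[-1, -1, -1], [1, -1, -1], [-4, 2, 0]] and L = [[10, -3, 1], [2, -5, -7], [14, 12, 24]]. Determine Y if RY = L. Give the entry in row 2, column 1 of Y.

-1

Since R multiplies Y on the left, Y = R⁻¹L.
R has determinant -4; R⁻¹ = [[-1/2, 1/2, 0], [-1, 1, 1/2], [1/2, -3/2, -1/2]].
Y = R⁻¹L = [[-1/2, 1/2, 0], [-1, 1, 1/2], [1/2, -3/2, -1/2]] · [[10, -3, 1], [2, -5, -7], [14, 12, 24]] = [[-4, -1, -4], [-1, 4, 4], [-5, 0, -1]].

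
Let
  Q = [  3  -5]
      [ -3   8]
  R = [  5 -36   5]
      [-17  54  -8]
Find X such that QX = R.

Since Q multiplies X on the left, X = Q⁻¹R.
det Q = 9, so Q⁻¹ = [[8/9, 5/9], [1/3, 1/3]].
X = Q⁻¹R = [[8/9, 5/9], [1/3, 1/3]] · [[5, -36, 5], [-17, 54, -8]] = [[-5, -2, 0], [-4, 6, -1]].

X = [[-5, -2, 0], [-4, 6, -1]]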